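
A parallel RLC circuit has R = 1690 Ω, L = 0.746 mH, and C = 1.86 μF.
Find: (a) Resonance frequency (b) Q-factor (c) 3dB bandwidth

Step 1 — Resonance: ω₀ = 1/√(LC) = 1/√(0.000746·1.86e-06) = 2.685e+04 rad/s.
Step 2 — f₀ = ω₀/(2π) = 4273 Hz.
Step 3 — Parallel Q: Q = R/(ω₀L) = 1690/(2.685e+04·0.000746) = 84.39.
Step 4 — Bandwidth: Δω = ω₀/Q = 318.1 rad/s; BW = Δω/(2π) = 50.63 Hz.

(a) f₀ = 4273 Hz  (b) Q = 84.39  (c) BW = 50.63 Hz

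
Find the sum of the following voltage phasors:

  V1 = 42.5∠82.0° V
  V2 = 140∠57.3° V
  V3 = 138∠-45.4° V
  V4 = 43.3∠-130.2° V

Step 1 — Convert each phasor to rectangular form:
  V1 = 42.5·(cos(82.0°) + j·sin(82.0°)) = 5.915 + j42.09 V
  V2 = 140·(cos(57.3°) + j·sin(57.3°)) = 75.63 + j117.8 V
  V3 = 138·(cos(-45.4°) + j·sin(-45.4°)) = 96.9 - j98.26 V
  V4 = 43.3·(cos(-130.2°) + j·sin(-130.2°)) = -27.95 - j33.07 V
Step 2 — Sum components: V_total = 150.5 + j28.57 V.
Step 3 — Convert to polar: |V_total| = 153.2 V, ∠V_total = 10.7°.

V_total = 153.2∠10.7° V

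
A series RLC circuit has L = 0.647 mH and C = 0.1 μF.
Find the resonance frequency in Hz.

Step 1 — Resonance condition Im(Z)=0 gives ω₀ = 1/√(LC).
Step 2 — ω₀ = 1/√(0.000647·1e-07) = 1.243e+05 rad/s.
Step 3 — f₀ = ω₀/(2π) = 1.979e+04 Hz.

f₀ = 1.979e+04 Hz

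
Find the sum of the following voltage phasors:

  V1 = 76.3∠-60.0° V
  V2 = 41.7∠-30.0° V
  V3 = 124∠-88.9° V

Step 1 — Convert each phasor to rectangular form:
  V1 = 76.3·(cos(-60.0°) + j·sin(-60.0°)) = 38.15 - j66.08 V
  V2 = 41.7·(cos(-30.0°) + j·sin(-30.0°)) = 36.11 - j20.85 V
  V3 = 124·(cos(-88.9°) + j·sin(-88.9°)) = 2.38 - j124 V
Step 2 — Sum components: V_total = 76.64 - j210.9 V.
Step 3 — Convert to polar: |V_total| = 224.4 V, ∠V_total = -70.0°.

V_total = 224.4∠-70.0° V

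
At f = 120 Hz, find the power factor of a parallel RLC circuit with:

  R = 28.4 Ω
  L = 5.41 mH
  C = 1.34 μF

Step 1 — Angular frequency: ω = 2π·f = 2π·120 = 754 rad/s.
Step 2 — Component impedances:
  R: Z = R = 28.4 Ω
  L: Z = jωL = j·754·0.00541 = 0 + j4.079 Ω
  C: Z = 1/(jωC) = -j/(ω·C) = 0 - j989.8 Ω
Step 3 — Parallel combination: 1/Z_total = 1/R + 1/L + 1/C; Z_total = 0.5787 + j4.012 Ω = 4.054∠81.8° Ω.
Step 4 — Power factor: PF = cos(φ) = Re(Z)/|Z| = 0.5787/4.054 = 0.1427.
Step 5 — Type: Im(Z) = 4.012 ⇒ lagging (phase φ = 81.8°).

PF = 0.1427 (lagging, φ = 81.8°)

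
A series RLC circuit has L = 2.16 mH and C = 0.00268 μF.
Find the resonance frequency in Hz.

Step 1 — Resonance condition Im(Z)=0 gives ω₀ = 1/√(LC).
Step 2 — ω₀ = 1/√(0.00216·2.68e-09) = 4.156e+05 rad/s.
Step 3 — f₀ = ω₀/(2π) = 6.615e+04 Hz.

f₀ = 6.615e+04 Hz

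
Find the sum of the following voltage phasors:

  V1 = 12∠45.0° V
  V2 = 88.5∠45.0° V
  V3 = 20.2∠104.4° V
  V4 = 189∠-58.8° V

Step 1 — Convert each phasor to rectangular form:
  V1 = 12·(cos(45.0°) + j·sin(45.0°)) = 8.485 + j8.485 V
  V2 = 88.5·(cos(45.0°) + j·sin(45.0°)) = 62.58 + j62.58 V
  V3 = 20.2·(cos(104.4°) + j·sin(104.4°)) = -5.024 + j19.57 V
  V4 = 189·(cos(-58.8°) + j·sin(-58.8°)) = 97.91 - j161.7 V
Step 2 — Sum components: V_total = 163.9 - j71.03 V.
Step 3 — Convert to polar: |V_total| = 178.7 V, ∠V_total = -23.4°.

V_total = 178.7∠-23.4° V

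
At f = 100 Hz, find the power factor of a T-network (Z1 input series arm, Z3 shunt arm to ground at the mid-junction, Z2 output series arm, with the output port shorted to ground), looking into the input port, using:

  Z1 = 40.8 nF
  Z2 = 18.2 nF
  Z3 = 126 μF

Step 1 — Angular frequency: ω = 2π·f = 2π·100 = 628.3 rad/s.
Step 2 — Component impedances:
  Z1: Z = 1/(jωC) = -j/(ω·C) = 0 - j3.901e+04 Ω
  Z2: Z = 1/(jωC) = -j/(ω·C) = 0 - j8.745e+04 Ω
  Z3: Z = 1/(jωC) = -j/(ω·C) = 0 - j12.63 Ω
Step 3 — With the output port shorted to ground, the output series arm Z2 runs from the junction to ground; the shunt arm Z3 also runs from the junction to ground. They appear in parallel: Z3 || Z2 = 0 - j12.63 Ω.
Step 4 — Series with input arm Z1: Z_in = Z1 + (Z3 || Z2) = 0 - j3.902e+04 Ω = 3.902e+04∠-90.0° Ω.
Step 5 — Power factor: PF = cos(φ) = Re(Z)/|Z| = 0/3.902e+04 = 0.
Step 6 — Type: Im(Z) = -3.902e+04 ⇒ leading (phase φ = -90.0°).

PF = 0 (leading, φ = -90.0°)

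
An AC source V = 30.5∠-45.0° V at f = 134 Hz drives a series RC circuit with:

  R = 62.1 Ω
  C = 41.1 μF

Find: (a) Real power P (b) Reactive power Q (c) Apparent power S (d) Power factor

Step 1 — Angular frequency: ω = 2π·f = 2π·134 = 841.9 rad/s.
Step 2 — Component impedances:
  R: Z = R = 62.1 Ω
  C: Z = 1/(jωC) = -j/(ω·C) = 0 - j28.9 Ω
Step 3 — Series combination: Z_total = R + C = 62.1 - j28.9 Ω = 68.49∠-25.0° Ω.
Step 4 — Source phasor: V = 30.5∠-45.0° V = 21.57 - j21.57 V.
Step 5 — Current: I = V / Z = 0.4183 - j0.1526 A = 0.4453∠-20.0° A.
Step 6 — Complex power: S = V·I* = 12.31 - j5.73 VA.
Step 7 — Real power: P = Re(S) = 12.31 W.
Step 8 — Reactive power: Q = Im(S) = -5.73 VAR.
Step 9 — Apparent power: |S| = 13.58 VA.
Step 10 — Power factor: PF = P/|S| = 0.9066 (leading).

(a) P = 12.31 W  (b) Q = -5.73 VAR  (c) S = 13.58 VA  (d) PF = 0.9066 (leading)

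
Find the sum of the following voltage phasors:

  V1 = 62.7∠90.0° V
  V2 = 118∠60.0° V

Step 1 — Convert each phasor to rectangular form:
  V1 = 62.7·(cos(90.0°) + j·sin(90.0°)) = 0 + j62.7 V
  V2 = 118·(cos(60.0°) + j·sin(60.0°)) = 59 + j102.2 V
Step 2 — Sum components: V_total = 59 + j164.9 V.
Step 3 — Convert to polar: |V_total| = 175.1 V, ∠V_total = 70.3°.

V_total = 175.1∠70.3° V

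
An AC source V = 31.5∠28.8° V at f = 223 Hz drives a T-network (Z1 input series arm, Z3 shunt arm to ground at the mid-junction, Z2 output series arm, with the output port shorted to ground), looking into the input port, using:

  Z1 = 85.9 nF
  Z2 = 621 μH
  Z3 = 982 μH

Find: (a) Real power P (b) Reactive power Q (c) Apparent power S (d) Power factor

Step 1 — Angular frequency: ω = 2π·f = 2π·223 = 1401 rad/s.
Step 2 — Component impedances:
  Z1: Z = 1/(jωC) = -j/(ω·C) = 0 - j8308 Ω
  Z2: Z = jωL = j·1401·0.000621 = 0 + j0.8701 Ω
  Z3: Z = jωL = j·1401·0.000982 = 0 + j1.376 Ω
Step 3 — With the output port shorted to ground, the output series arm Z2 runs from the junction to ground; the shunt arm Z3 also runs from the junction to ground. They appear in parallel: Z3 || Z2 = 0 + j0.533 Ω.
Step 4 — Series with input arm Z1: Z_in = Z1 + (Z3 || Z2) = 0 - j8308 Ω = 8308∠-90.0° Ω.
Step 5 — Source phasor: V = 31.5∠28.8° V = 27.6 + j15.18 V.
Step 6 — Current: I = V / Z = -0.001827 + j0.003323 A = 0.003792∠118.8° A.
Step 7 — Complex power: S = V·I* = 0 - j0.1194 VA.
Step 8 — Real power: P = Re(S) = 0 W.
Step 9 — Reactive power: Q = Im(S) = -0.1194 VAR.
Step 10 — Apparent power: |S| = 0.1194 VA.
Step 11 — Power factor: PF = P/|S| = 0 (leading).

(a) P = 0 W  (b) Q = -0.1194 VAR  (c) S = 0.1194 VA  (d) PF = 0 (leading)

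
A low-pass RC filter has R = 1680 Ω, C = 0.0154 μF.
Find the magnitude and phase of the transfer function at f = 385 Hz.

Step 1 — Angular frequency: ω = 2π·385 = 2419 rad/s.
Step 2 — Transfer function: H(jω) = 1/(1 + jωRC).
Step 3 — Denominator: 1 + jωRC = 1 + j·2419·1680·1.54e-08 = 1 + j0.06259.
Step 4 — H = 0.9961 - j0.06234.
Step 5 — Magnitude: |H| = 0.998 (-0.0 dB); phase: φ = -3.6°.

|H| = 0.998 (-0.0 dB), φ = -3.6°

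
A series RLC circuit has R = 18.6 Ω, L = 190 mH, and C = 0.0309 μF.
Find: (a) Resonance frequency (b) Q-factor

Step 1 — Resonance condition Im(Z)=0 gives ω₀ = 1/√(LC).
Step 2 — ω₀ = 1/√(0.19·3.09e-08) = 1.305e+04 rad/s.
Step 3 — f₀ = ω₀/(2π) = 2077 Hz.
Step 4 — Series Q: Q = ω₀L/R = 1.305e+04·0.19/18.6 = 133.3.

(a) f₀ = 2077 Hz  (b) Q = 133.3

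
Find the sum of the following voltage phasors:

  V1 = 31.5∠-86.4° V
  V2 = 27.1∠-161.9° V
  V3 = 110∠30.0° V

Step 1 — Convert each phasor to rectangular form:
  V1 = 31.5·(cos(-86.4°) + j·sin(-86.4°)) = 1.978 - j31.44 V
  V2 = 27.1·(cos(-161.9°) + j·sin(-161.9°)) = -25.76 - j8.419 V
  V3 = 110·(cos(30.0°) + j·sin(30.0°)) = 95.26 + j55 V
Step 2 — Sum components: V_total = 71.48 + j15.14 V.
Step 3 — Convert to polar: |V_total| = 73.07 V, ∠V_total = 12.0°.

V_total = 73.07∠12.0° V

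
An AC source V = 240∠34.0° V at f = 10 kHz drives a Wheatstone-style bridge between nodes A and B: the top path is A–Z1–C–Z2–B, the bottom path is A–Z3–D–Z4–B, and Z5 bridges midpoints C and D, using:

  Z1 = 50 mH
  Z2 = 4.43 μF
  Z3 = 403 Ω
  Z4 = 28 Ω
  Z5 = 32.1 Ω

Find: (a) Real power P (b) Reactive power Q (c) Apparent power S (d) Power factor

Step 1 — Angular frequency: ω = 2π·f = 2π·1e+04 = 6.283e+04 rad/s.
Step 2 — Component impedances:
  Z1: Z = jωL = j·6.283e+04·0.05 = 0 + j3142 Ω
  Z2: Z = 1/(jωC) = -j/(ω·C) = 0 - j3.593 Ω
  Z3: Z = R = 403 Ω
  Z4: Z = R = 28 Ω
  Z5: Z = R = 32.1 Ω
Step 3 — Bridge requires nodal analysis (the Z5 bridge couples midpoints C and D, so the two paths cannot be reduced to a simple series/parallel combination). Setting node B to ground and injecting 1 A at node A, the 3-node admittance system at A, C, D solves to V_A = Z_AB = 410.5 + j53.83 Ω = 414∠7.5° Ω.
Step 4 — Source phasor: V = 240∠34.0° V = 199 + j134.2 V.
Step 5 — Current: I = V / Z = 0.5187 + j0.2589 A = 0.5797∠26.5° A.
Step 6 — Complex power: S = V·I* = 137.9 + j18.09 VA.
Step 7 — Real power: P = Re(S) = 137.9 W.
Step 8 — Reactive power: Q = Im(S) = 18.09 VAR.
Step 9 — Apparent power: |S| = 139.1 VA.
Step 10 — Power factor: PF = P/|S| = 0.9915 (lagging).

(a) P = 137.9 W  (b) Q = 18.09 VAR  (c) S = 139.1 VA  (d) PF = 0.9915 (lagging)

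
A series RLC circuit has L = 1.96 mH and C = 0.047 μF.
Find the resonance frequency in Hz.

Step 1 — Resonance condition Im(Z)=0 gives ω₀ = 1/√(LC).
Step 2 — ω₀ = 1/√(0.00196·4.7e-08) = 1.042e+05 rad/s.
Step 3 — f₀ = ω₀/(2π) = 1.658e+04 Hz.

f₀ = 1.658e+04 Hz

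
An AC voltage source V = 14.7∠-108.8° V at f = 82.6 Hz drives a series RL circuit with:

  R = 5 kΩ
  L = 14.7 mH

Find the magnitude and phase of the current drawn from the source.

Step 1 — Angular frequency: ω = 2π·f = 2π·82.6 = 519 rad/s.
Step 2 — Component impedances:
  R: Z = R = 5000 Ω
  L: Z = jωL = j·519·0.0147 = 0 + j7.629 Ω
Step 3 — Series combination: Z_total = R + L = 5000 + j7.629 Ω = 5000∠0.1° Ω.
Step 4 — Source phasor: V = 14.7∠-108.8° V = -4.737 - j13.92 V.
Step 5 — Ohm's law: I = V / Z_total = (-4.737 - j13.92) / (5000 + j7.629) = -0.0009517 - j0.002782 A.
Step 6 — Convert to polar: |I| = 0.00294 A, ∠I = -108.9°.

I = 0.00294∠-108.9° A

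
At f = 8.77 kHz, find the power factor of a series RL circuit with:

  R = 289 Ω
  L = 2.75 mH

Step 1 — Angular frequency: ω = 2π·f = 2π·8770 = 5.51e+04 rad/s.
Step 2 — Component impedances:
  R: Z = R = 289 Ω
  L: Z = jωL = j·5.51e+04·0.00275 = 0 + j151.5 Ω
Step 3 — Series combination: Z_total = R + L = 289 + j151.5 Ω = 326.3∠27.7° Ω.
Step 4 — Power factor: PF = cos(φ) = Re(Z)/|Z| = 289/326.32 = 0.8856.
Step 5 — Type: Im(Z) = 151.5 ⇒ lagging (phase φ = 27.7°).

PF = 0.8856 (lagging, φ = 27.7°)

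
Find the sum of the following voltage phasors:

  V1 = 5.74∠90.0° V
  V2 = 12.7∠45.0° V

Step 1 — Convert each phasor to rectangular form:
  V1 = 5.74·(cos(90.0°) + j·sin(90.0°)) = 0 + j5.74 V
  V2 = 12.7·(cos(45.0°) + j·sin(45.0°)) = 8.98 + j8.98 V
Step 2 — Sum components: V_total = 8.98 + j14.72 V.
Step 3 — Convert to polar: |V_total| = 17.24 V, ∠V_total = 58.6°.

V_total = 17.24∠58.6° V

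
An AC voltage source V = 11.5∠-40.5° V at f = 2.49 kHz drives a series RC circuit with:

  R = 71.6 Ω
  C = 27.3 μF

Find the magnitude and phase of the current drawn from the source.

Step 1 — Angular frequency: ω = 2π·f = 2π·2490 = 1.565e+04 rad/s.
Step 2 — Component impedances:
  R: Z = R = 71.6 Ω
  C: Z = 1/(jωC) = -j/(ω·C) = 0 - j2.341 Ω
Step 3 — Series combination: Z_total = R + C = 71.6 - j2.341 Ω = 71.64∠-1.9° Ω.
Step 4 — Source phasor: V = 11.5∠-40.5° V = 8.745 - j7.469 V.
Step 5 — Ohm's law: I = V / Z_total = (8.745 - j7.469) / (71.6 - j2.341) = 0.1254 - j0.1002 A.
Step 6 — Convert to polar: |I| = 0.1605 A, ∠I = -38.6°.

I = 0.1605∠-38.6° A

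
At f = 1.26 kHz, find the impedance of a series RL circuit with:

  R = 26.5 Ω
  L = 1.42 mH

Step 1 — Angular frequency: ω = 2π·f = 2π·1260 = 7917 rad/s.
Step 2 — Component impedances:
  R: Z = R = 26.5 Ω
  L: Z = jωL = j·7917·0.00142 = 0 + j11.24 Ω
Step 3 — Series combination: Z_total = R + L = 26.5 + j11.24 Ω = 28.79∠23.0° Ω.

Z = 26.5 + j11.24 Ω = 28.79∠23.0° Ω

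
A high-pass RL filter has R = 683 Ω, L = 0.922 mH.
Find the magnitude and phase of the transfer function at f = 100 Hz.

Step 1 — Angular frequency: ω = 2π·100 = 628.3 rad/s.
Step 2 — Transfer function: H(jω) = jωL/(R + jωL).
Step 3 — Numerator jωL = j·0.5793; denominator R + jωL = 683 + j0.5793.
Step 4 — H = 7.194e-07 + j0.0008482.
Step 5 — Magnitude: |H| = 0.0008482 (-61.4 dB); phase: φ = 90.0°.

|H| = 0.0008482 (-61.4 dB), φ = 90.0°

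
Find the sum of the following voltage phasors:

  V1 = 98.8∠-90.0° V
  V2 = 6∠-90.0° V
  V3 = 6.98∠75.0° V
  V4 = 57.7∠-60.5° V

Step 1 — Convert each phasor to rectangular form:
  V1 = 98.8·(cos(-90.0°) + j·sin(-90.0°)) = 0 - j98.8 V
  V2 = 6·(cos(-90.0°) + j·sin(-90.0°)) = 0 - j6 V
  V3 = 6.98·(cos(75.0°) + j·sin(75.0°)) = 1.807 + j6.742 V
  V4 = 57.7·(cos(-60.5°) + j·sin(-60.5°)) = 28.41 - j50.22 V
Step 2 — Sum components: V_total = 30.22 - j148.3 V.
Step 3 — Convert to polar: |V_total| = 151.3 V, ∠V_total = -78.5°.

V_total = 151.3∠-78.5° V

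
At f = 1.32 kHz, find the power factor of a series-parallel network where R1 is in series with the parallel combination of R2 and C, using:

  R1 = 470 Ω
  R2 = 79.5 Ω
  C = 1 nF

Step 1 — Angular frequency: ω = 2π·f = 2π·1320 = 8294 rad/s.
Step 2 — Component impedances:
  R1: Z = R = 470 Ω
  R2: Z = R = 79.5 Ω
  C: Z = 1/(jωC) = -j/(ω·C) = 0 - j1.206e+05 Ω
Step 3 — Parallel branch: R2 || C = 1/(1/R2 + 1/C) = 79.5 - j0.05242 Ω.
Step 4 — Series with R1: Z_total = R1 + (R2 || C) = 549.5 - j0.05242 Ω = 549.5∠-0.0° Ω.
Step 5 — Power factor: PF = cos(φ) = Re(Z)/|Z| = 549.5/549.5 = 1.
Step 6 — Type: Im(Z) = -0.05242 ⇒ leading (phase φ = -0.0°).

PF = 1 (leading, φ = -0.0°)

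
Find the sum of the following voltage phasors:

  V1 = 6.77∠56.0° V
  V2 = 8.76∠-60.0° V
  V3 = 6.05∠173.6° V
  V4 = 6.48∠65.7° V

Step 1 — Convert each phasor to rectangular form:
  V1 = 6.77·(cos(56.0°) + j·sin(56.0°)) = 3.786 + j5.613 V
  V2 = 8.76·(cos(-60.0°) + j·sin(-60.0°)) = 4.38 - j7.586 V
  V3 = 6.05·(cos(173.6°) + j·sin(173.6°)) = -6.012 + j0.6744 V
  V4 = 6.48·(cos(65.7°) + j·sin(65.7°)) = 2.667 + j5.906 V
Step 2 — Sum components: V_total = 4.82 + j4.606 V.
Step 3 — Convert to polar: |V_total| = 6.667 V, ∠V_total = 43.7°.

V_total = 6.667∠43.7° V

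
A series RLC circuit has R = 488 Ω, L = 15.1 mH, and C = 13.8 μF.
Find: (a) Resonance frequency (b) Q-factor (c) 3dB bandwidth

Step 1 — Resonance: ω₀ = 1/√(LC) = 1/√(0.0151·1.38e-05) = 2191 rad/s.
Step 2 — f₀ = ω₀/(2π) = 348.7 Hz.
Step 3 — Series Q: Q = ω₀L/R = 2191·0.0151/488 = 0.06778.
Step 4 — Bandwidth: Δω = ω₀/Q = 3.232e+04 rad/s; BW = Δω/(2π) = 5144 Hz.

(a) f₀ = 348.7 Hz  (b) Q = 0.06778  (c) BW = 5144 Hz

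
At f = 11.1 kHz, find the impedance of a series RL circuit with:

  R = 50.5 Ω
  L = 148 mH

Step 1 — Angular frequency: ω = 2π·f = 2π·1.11e+04 = 6.974e+04 rad/s.
Step 2 — Component impedances:
  R: Z = R = 50.5 Ω
  L: Z = jωL = j·6.974e+04·0.148 = 0 + j1.032e+04 Ω
Step 3 — Series combination: Z_total = R + L = 50.5 + j1.032e+04 Ω = 1.032e+04∠89.7° Ω.

Z = 50.5 + j1.032e+04 Ω = 1.032e+04∠89.7° Ω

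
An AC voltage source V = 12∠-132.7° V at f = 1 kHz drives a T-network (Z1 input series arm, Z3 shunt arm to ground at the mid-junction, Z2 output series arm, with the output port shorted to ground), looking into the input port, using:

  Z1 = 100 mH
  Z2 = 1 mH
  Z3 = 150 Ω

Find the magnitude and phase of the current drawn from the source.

Step 1 — Angular frequency: ω = 2π·f = 2π·1000 = 6283 rad/s.
Step 2 — Component impedances:
  Z1: Z = jωL = j·6283·0.1 = 0 + j628.3 Ω
  Z2: Z = jωL = j·6283·0.001 = 0 + j6.283 Ω
  Z3: Z = R = 150 Ω
Step 3 — With the output port shorted to ground, the output series arm Z2 runs from the junction to ground; the shunt arm Z3 also runs from the junction to ground. They appear in parallel: Z3 || Z2 = 0.2627 + j6.272 Ω.
Step 4 — Series with input arm Z1: Z_in = Z1 + (Z3 || Z2) = 0.2627 + j634.6 Ω = 634.6∠90.0° Ω.
Step 5 — Source phasor: V = 12∠-132.7° V = -8.138 - j8.819 V.
Step 6 — Ohm's law: I = V / Z_total = (-8.138 - j8.819) / (0.2627 + j634.6) = -0.0139 + j0.01282 A.
Step 7 — Convert to polar: |I| = 0.01891 A, ∠I = 137.3°.

I = 0.01891∠137.3° A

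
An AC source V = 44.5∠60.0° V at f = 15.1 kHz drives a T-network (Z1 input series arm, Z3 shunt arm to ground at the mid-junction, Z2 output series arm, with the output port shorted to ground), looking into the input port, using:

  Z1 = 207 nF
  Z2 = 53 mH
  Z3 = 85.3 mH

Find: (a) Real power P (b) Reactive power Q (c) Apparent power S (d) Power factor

Step 1 — Angular frequency: ω = 2π·f = 2π·1.51e+04 = 9.488e+04 rad/s.
Step 2 — Component impedances:
  Z1: Z = 1/(jωC) = -j/(ω·C) = 0 - j50.92 Ω
  Z2: Z = jωL = j·9.488e+04·0.053 = 0 + j5028 Ω
  Z3: Z = jωL = j·9.488e+04·0.0853 = 0 + j8093 Ω
Step 3 — With the output port shorted to ground, the output series arm Z2 runs from the junction to ground; the shunt arm Z3 also runs from the junction to ground. They appear in parallel: Z3 || Z2 = 0 + j3101 Ω.
Step 4 — Series with input arm Z1: Z_in = Z1 + (Z3 || Z2) = 0 + j3050 Ω = 3050∠90.0° Ω.
Step 5 — Source phasor: V = 44.5∠60.0° V = 22.25 + j38.54 V.
Step 6 — Current: I = V / Z = 0.01263 - j0.007294 A = 0.01459∠-30.0° A.
Step 7 — Complex power: S = V·I* = 0 + j0.6492 VA.
Step 8 — Real power: P = Re(S) = 0 W.
Step 9 — Reactive power: Q = Im(S) = 0.6492 VAR.
Step 10 — Apparent power: |S| = 0.6492 VA.
Step 11 — Power factor: PF = P/|S| = 0 (lagging).

(a) P = 0 W  (b) Q = 0.6492 VAR  (c) S = 0.6492 VA  (d) PF = 0 (lagging)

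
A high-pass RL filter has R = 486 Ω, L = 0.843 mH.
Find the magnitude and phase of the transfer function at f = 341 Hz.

Step 1 — Angular frequency: ω = 2π·341 = 2143 rad/s.
Step 2 — Transfer function: H(jω) = jωL/(R + jωL).
Step 3 — Numerator jωL = j·1.806; denominator R + jωL = 486 + j1.806.
Step 4 — H = 1.381e-05 + j0.003716.
Step 5 — Magnitude: |H| = 0.003716 (-48.6 dB); phase: φ = 89.8°.

|H| = 0.003716 (-48.6 dB), φ = 89.8°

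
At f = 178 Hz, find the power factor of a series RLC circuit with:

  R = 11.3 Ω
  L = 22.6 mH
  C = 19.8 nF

Step 1 — Angular frequency: ω = 2π·f = 2π·178 = 1118 rad/s.
Step 2 — Component impedances:
  R: Z = R = 11.3 Ω
  L: Z = jωL = j·1118·0.0226 = 0 + j25.28 Ω
  C: Z = 1/(jωC) = -j/(ω·C) = 0 - j4.516e+04 Ω
Step 3 — Series combination: Z_total = R + L + C = 11.3 - j4.513e+04 Ω = 4.513e+04∠-90.0° Ω.
Step 4 — Power factor: PF = cos(φ) = Re(Z)/|Z| = 11.3/4.513e+04 = 0.0002504.
Step 5 — Type: Im(Z) = -4.513e+04 ⇒ leading (phase φ = -90.0°).

PF = 0.0002504 (leading, φ = -90.0°)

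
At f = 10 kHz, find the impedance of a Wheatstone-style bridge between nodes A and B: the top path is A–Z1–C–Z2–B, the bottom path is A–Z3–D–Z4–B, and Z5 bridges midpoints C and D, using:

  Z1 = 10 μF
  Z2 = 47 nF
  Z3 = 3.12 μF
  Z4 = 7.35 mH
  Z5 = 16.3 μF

Step 1 — Angular frequency: ω = 2π·f = 2π·1e+04 = 6.283e+04 rad/s.
Step 2 — Component impedances:
  Z1: Z = 1/(jωC) = -j/(ω·C) = 0 - j1.592 Ω
  Z2: Z = 1/(jωC) = -j/(ω·C) = 0 - j338.6 Ω
  Z3: Z = 1/(jωC) = -j/(ω·C) = 0 - j5.101 Ω
  Z4: Z = jωL = j·6.283e+04·0.00735 = 0 + j461.8 Ω
  Z5: Z = 1/(jωC) = -j/(ω·C) = 0 - j0.9764 Ω
Step 3 — Bridge requires nodal analysis (the Z5 bridge couples midpoints C and D, so the two paths cannot be reduced to a simple series/parallel combination). Setting node B to ground and injecting 1 A at node A, the 3-node admittance system at A, C, D solves to V_A = Z_AB = 0 - j1278 Ω = 1278∠-90.0° Ω.

Z = 0 - j1278 Ω = 1278∠-90.0° Ω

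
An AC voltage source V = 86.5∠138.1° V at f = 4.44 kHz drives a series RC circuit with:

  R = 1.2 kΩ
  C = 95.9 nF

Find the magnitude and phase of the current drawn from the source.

Step 1 — Angular frequency: ω = 2π·f = 2π·4440 = 2.79e+04 rad/s.
Step 2 — Component impedances:
  R: Z = R = 1200 Ω
  C: Z = 1/(jωC) = -j/(ω·C) = 0 - j373.8 Ω
Step 3 — Series combination: Z_total = R + C = 1200 - j373.8 Ω = 1257∠-17.3° Ω.
Step 4 — Source phasor: V = 86.5∠138.1° V = -64.38 + j57.77 V.
Step 5 — Ohm's law: I = V / Z_total = (-64.38 + j57.77) / (1200 - j373.8) = -0.06258 + j0.02865 A.
Step 6 — Convert to polar: |I| = 0.06882 A, ∠I = 155.4°.

I = 0.06882∠155.4° A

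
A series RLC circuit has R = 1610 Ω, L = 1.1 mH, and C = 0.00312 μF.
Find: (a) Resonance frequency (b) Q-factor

Step 1 — Resonance condition Im(Z)=0 gives ω₀ = 1/√(LC).
Step 2 — ω₀ = 1/√(0.0011·3.12e-09) = 5.398e+05 rad/s.
Step 3 — f₀ = ω₀/(2π) = 8.591e+04 Hz.
Step 4 — Series Q: Q = ω₀L/R = 5.398e+05·0.0011/1610 = 0.3688.

(a) f₀ = 8.591e+04 Hz  (b) Q = 0.3688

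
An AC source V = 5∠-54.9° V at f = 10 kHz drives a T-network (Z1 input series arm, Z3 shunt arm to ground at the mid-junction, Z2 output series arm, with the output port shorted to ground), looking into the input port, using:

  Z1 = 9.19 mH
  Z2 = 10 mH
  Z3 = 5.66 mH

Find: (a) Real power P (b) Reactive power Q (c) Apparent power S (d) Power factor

Step 1 — Angular frequency: ω = 2π·f = 2π·1e+04 = 6.283e+04 rad/s.
Step 2 — Component impedances:
  Z1: Z = jωL = j·6.283e+04·0.00919 = 0 + j577.4 Ω
  Z2: Z = jωL = j·6.283e+04·0.01 = 0 + j628.3 Ω
  Z3: Z = jωL = j·6.283e+04·0.00566 = 0 + j355.6 Ω
Step 3 — With the output port shorted to ground, the output series arm Z2 runs from the junction to ground; the shunt arm Z3 also runs from the junction to ground. They appear in parallel: Z3 || Z2 = 0 + j227.1 Ω.
Step 4 — Series with input arm Z1: Z_in = Z1 + (Z3 || Z2) = 0 + j804.5 Ω = 804.5∠90.0° Ω.
Step 5 — Source phasor: V = 5∠-54.9° V = 2.875 - j4.091 V.
Step 6 — Current: I = V / Z = -0.005085 - j0.003574 A = 0.006215∠-144.9° A.
Step 7 — Complex power: S = V·I* = 0 + j0.03107 VA.
Step 8 — Real power: P = Re(S) = 0 W.
Step 9 — Reactive power: Q = Im(S) = 0.03107 VAR.
Step 10 — Apparent power: |S| = 0.03107 VA.
Step 11 — Power factor: PF = P/|S| = 0 (lagging).

(a) P = 0 W  (b) Q = 0.03107 VAR  (c) S = 0.03107 VA  (d) PF = 0 (lagging)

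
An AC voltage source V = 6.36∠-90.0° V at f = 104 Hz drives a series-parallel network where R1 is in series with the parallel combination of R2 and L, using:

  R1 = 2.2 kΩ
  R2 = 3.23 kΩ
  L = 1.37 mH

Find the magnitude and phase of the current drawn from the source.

Step 1 — Angular frequency: ω = 2π·f = 2π·104 = 653.5 rad/s.
Step 2 — Component impedances:
  R1: Z = R = 2200 Ω
  R2: Z = R = 3230 Ω
  L: Z = jωL = j·653.5·0.00137 = 0 + j0.8952 Ω
Step 3 — Parallel branch: R2 || L = 1/(1/R2 + 1/L) = 0.0002481 + j0.8952 Ω.
Step 4 — Series with R1: Z_total = R1 + (R2 || L) = 2200 + j0.8952 Ω = 2200∠0.0° Ω.
Step 5 — Source phasor: V = 6.36∠-90.0° V = 0 - j6.36 V.
Step 6 — Ohm's law: I = V / Z_total = (0 - j6.36) / (2200 + j0.8952) = -1.176e-06 - j0.002891 A.
Step 7 — Convert to polar: |I| = 0.002891 A, ∠I = -90.0°.

I = 0.002891∠-90.0° A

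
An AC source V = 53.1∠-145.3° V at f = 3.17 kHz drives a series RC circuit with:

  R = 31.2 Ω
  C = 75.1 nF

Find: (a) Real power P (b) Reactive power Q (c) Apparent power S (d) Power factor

Step 1 — Angular frequency: ω = 2π·f = 2π·3170 = 1.992e+04 rad/s.
Step 2 — Component impedances:
  R: Z = R = 31.2 Ω
  C: Z = 1/(jωC) = -j/(ω·C) = 0 - j668.5 Ω
Step 3 — Series combination: Z_total = R + C = 31.2 - j668.5 Ω = 669.3∠-87.3° Ω.
Step 4 — Source phasor: V = 53.1∠-145.3° V = -43.66 - j30.23 V.
Step 5 — Current: I = V / Z = 0.04208 - j0.06726 A = 0.07934∠-58.0° A.
Step 6 — Complex power: S = V·I* = 0.1964 - j4.208 VA.
Step 7 — Real power: P = Re(S) = 0.1964 W.
Step 8 — Reactive power: Q = Im(S) = -4.208 VAR.
Step 9 — Apparent power: |S| = 4.213 VA.
Step 10 — Power factor: PF = P/|S| = 0.04662 (leading).

(a) P = 0.1964 W  (b) Q = -4.208 VAR  (c) S = 4.213 VA  (d) PF = 0.04662 (leading)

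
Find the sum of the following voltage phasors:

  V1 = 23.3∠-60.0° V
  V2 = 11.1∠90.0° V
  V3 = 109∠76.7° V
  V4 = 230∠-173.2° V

Step 1 — Convert each phasor to rectangular form:
  V1 = 23.3·(cos(-60.0°) + j·sin(-60.0°)) = 11.65 - j20.18 V
  V2 = 11.1·(cos(90.0°) + j·sin(90.0°)) = 0 + j11.1 V
  V3 = 109·(cos(76.7°) + j·sin(76.7°)) = 25.08 + j106.1 V
  V4 = 230·(cos(-173.2°) + j·sin(-173.2°)) = -228.4 - j27.23 V
Step 2 — Sum components: V_total = -191.7 + j69.77 V.
Step 3 — Convert to polar: |V_total| = 204 V, ∠V_total = 160.0°.

V_total = 204∠160.0° V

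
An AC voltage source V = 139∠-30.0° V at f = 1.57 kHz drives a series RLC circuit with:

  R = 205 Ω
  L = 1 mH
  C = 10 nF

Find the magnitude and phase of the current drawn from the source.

Step 1 — Angular frequency: ω = 2π·f = 2π·1570 = 9865 rad/s.
Step 2 — Component impedances:
  R: Z = R = 205 Ω
  L: Z = jωL = j·9865·0.001 = 0 + j9.865 Ω
  C: Z = 1/(jωC) = -j/(ω·C) = 0 - j1.014e+04 Ω
Step 3 — Series combination: Z_total = R + L + C = 205 - j1.013e+04 Ω = 1.013e+04∠-88.8° Ω.
Step 4 — Source phasor: V = 139∠-30.0° V = 120.4 - j69.5 V.
Step 5 — Ohm's law: I = V / Z_total = (120.4 - j69.5) / (205 - j1.013e+04) = 0.0071 + j0.01174 A.
Step 6 — Convert to polar: |I| = 0.01372 A, ∠I = 58.8°.

I = 0.01372∠58.8° A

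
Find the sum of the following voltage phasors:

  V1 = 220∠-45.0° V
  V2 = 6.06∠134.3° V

Step 1 — Convert each phasor to rectangular form:
  V1 = 220·(cos(-45.0°) + j·sin(-45.0°)) = 155.6 - j155.6 V
  V2 = 6.06·(cos(134.3°) + j·sin(134.3°)) = -4.232 + j4.337 V
Step 2 — Sum components: V_total = 151.3 - j151.2 V.
Step 3 — Convert to polar: |V_total| = 213.9 V, ∠V_total = -45.0°.

V_total = 213.9∠-45.0° V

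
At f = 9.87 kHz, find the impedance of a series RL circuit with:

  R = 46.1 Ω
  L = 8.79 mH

Step 1 — Angular frequency: ω = 2π·f = 2π·9870 = 6.202e+04 rad/s.
Step 2 — Component impedances:
  R: Z = R = 46.1 Ω
  L: Z = jωL = j·6.202e+04·0.00879 = 0 + j545.1 Ω
Step 3 — Series combination: Z_total = R + L = 46.1 + j545.1 Ω = 547.1∠85.2° Ω.

Z = 46.1 + j545.1 Ω = 547.1∠85.2° Ω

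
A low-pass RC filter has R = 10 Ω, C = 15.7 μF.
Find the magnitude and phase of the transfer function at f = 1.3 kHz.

Step 1 — Angular frequency: ω = 2π·1300 = 8168 rad/s.
Step 2 — Transfer function: H(jω) = 1/(1 + jωRC).
Step 3 — Denominator: 1 + jωRC = 1 + j·8168·10·1.57e-05 = 1 + j1.282.
Step 4 — H = 0.3781 - j0.4849.
Step 5 — Magnitude: |H| = 0.6149 (-4.2 dB); phase: φ = -52.1°.

|H| = 0.6149 (-4.2 dB), φ = -52.1°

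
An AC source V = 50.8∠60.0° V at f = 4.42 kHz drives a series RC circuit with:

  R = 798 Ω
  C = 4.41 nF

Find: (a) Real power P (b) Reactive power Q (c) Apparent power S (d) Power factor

Step 1 — Angular frequency: ω = 2π·f = 2π·4420 = 2.777e+04 rad/s.
Step 2 — Component impedances:
  R: Z = R = 798 Ω
  C: Z = 1/(jωC) = -j/(ω·C) = 0 - j8165 Ω
Step 3 — Series combination: Z_total = R + C = 798 - j8165 Ω = 8204∠-84.4° Ω.
Step 4 — Source phasor: V = 50.8∠60.0° V = 25.4 + j43.99 V.
Step 5 — Current: I = V / Z = -0.005036 + j0.003603 A = 0.006192∠144.4° A.
Step 6 — Complex power: S = V·I* = 0.0306 - j0.3131 VA.
Step 7 — Real power: P = Re(S) = 0.0306 W.
Step 8 — Reactive power: Q = Im(S) = -0.3131 VAR.
Step 9 — Apparent power: |S| = 0.3146 VA.
Step 10 — Power factor: PF = P/|S| = 0.09727 (leading).

(a) P = 0.0306 W  (b) Q = -0.3131 VAR  (c) S = 0.3146 VA  (d) PF = 0.09727 (leading)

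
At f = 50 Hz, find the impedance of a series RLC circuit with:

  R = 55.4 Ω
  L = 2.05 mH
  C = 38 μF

Step 1 — Angular frequency: ω = 2π·f = 2π·50 = 314.2 rad/s.
Step 2 — Component impedances:
  R: Z = R = 55.4 Ω
  L: Z = jωL = j·314.2·0.00205 = 0 + j0.644 Ω
  C: Z = 1/(jωC) = -j/(ω·C) = 0 - j83.77 Ω
Step 3 — Series combination: Z_total = R + L + C = 55.4 - j83.12 Ω = 99.89∠-56.3° Ω.

Z = 55.4 - j83.12 Ω = 99.89∠-56.3° Ω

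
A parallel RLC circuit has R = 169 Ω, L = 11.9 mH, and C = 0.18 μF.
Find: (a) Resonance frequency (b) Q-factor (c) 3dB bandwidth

Step 1 — Resonance: ω₀ = 1/√(LC) = 1/√(0.0119·1.8e-07) = 2.161e+04 rad/s.
Step 2 — f₀ = ω₀/(2π) = 3439 Hz.
Step 3 — Parallel Q: Q = R/(ω₀L) = 169/(2.161e+04·0.0119) = 0.6573.
Step 4 — Bandwidth: Δω = ω₀/Q = 3.287e+04 rad/s; BW = Δω/(2π) = 5232 Hz.

(a) f₀ = 3439 Hz  (b) Q = 0.6573  (c) BW = 5232 Hz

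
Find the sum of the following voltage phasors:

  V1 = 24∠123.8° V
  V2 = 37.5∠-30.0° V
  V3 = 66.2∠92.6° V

Step 1 — Convert each phasor to rectangular form:
  V1 = 24·(cos(123.8°) + j·sin(123.8°)) = -13.35 + j19.94 V
  V2 = 37.5·(cos(-30.0°) + j·sin(-30.0°)) = 32.48 - j18.75 V
  V3 = 66.2·(cos(92.6°) + j·sin(92.6°)) = -3.003 + j66.13 V
Step 2 — Sum components: V_total = 16.12 + j67.33 V.
Step 3 — Convert to polar: |V_total| = 69.23 V, ∠V_total = 76.5°.

V_total = 69.23∠76.5° V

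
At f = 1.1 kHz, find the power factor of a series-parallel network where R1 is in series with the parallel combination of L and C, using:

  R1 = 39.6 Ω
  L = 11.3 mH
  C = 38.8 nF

Step 1 — Angular frequency: ω = 2π·f = 2π·1100 = 6912 rad/s.
Step 2 — Component impedances:
  R1: Z = R = 39.6 Ω
  L: Z = jωL = j·6912·0.0113 = 0 + j78.1 Ω
  C: Z = 1/(jωC) = -j/(ω·C) = 0 - j3729 Ω
Step 3 — Parallel branch: L || C = 1/(1/L + 1/C) = 0 + j79.77 Ω.
Step 4 — Series with R1: Z_total = R1 + (L || C) = 39.6 + j79.77 Ω = 89.06∠63.6° Ω.
Step 5 — Power factor: PF = cos(φ) = Re(Z)/|Z| = 39.6/89.06 = 0.4446.
Step 6 — Type: Im(Z) = 79.77 ⇒ lagging (phase φ = 63.6°).

PF = 0.4446 (lagging, φ = 63.6°)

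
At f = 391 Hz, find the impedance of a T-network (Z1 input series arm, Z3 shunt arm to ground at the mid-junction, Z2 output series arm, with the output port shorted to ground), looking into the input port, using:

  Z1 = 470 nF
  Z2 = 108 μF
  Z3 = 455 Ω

Step 1 — Angular frequency: ω = 2π·f = 2π·391 = 2457 rad/s.
Step 2 — Component impedances:
  Z1: Z = 1/(jωC) = -j/(ω·C) = 0 - j866.1 Ω
  Z2: Z = 1/(jωC) = -j/(ω·C) = 0 - j3.769 Ω
  Z3: Z = R = 455 Ω
Step 3 — With the output port shorted to ground, the output series arm Z2 runs from the junction to ground; the shunt arm Z3 also runs from the junction to ground. They appear in parallel: Z3 || Z2 = 0.03122 - j3.769 Ω.
Step 4 — Series with input arm Z1: Z_in = Z1 + (Z3 || Z2) = 0.03122 - j869.8 Ω = 869.8∠-90.0° Ω.

Z = 0.03122 - j869.8 Ω = 869.8∠-90.0° Ω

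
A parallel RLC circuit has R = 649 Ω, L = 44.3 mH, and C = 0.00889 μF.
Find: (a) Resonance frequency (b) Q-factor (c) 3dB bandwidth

Step 1 — Resonance: ω₀ = 1/√(LC) = 1/√(0.0443·8.89e-09) = 5.039e+04 rad/s.
Step 2 — f₀ = ω₀/(2π) = 8020 Hz.
Step 3 — Parallel Q: Q = R/(ω₀L) = 649/(5.039e+04·0.0443) = 0.2907.
Step 4 — Bandwidth: Δω = ω₀/Q = 1.733e+05 rad/s; BW = Δω/(2π) = 2.759e+04 Hz.

(a) f₀ = 8020 Hz  (b) Q = 0.2907  (c) BW = 2.759e+04 Hz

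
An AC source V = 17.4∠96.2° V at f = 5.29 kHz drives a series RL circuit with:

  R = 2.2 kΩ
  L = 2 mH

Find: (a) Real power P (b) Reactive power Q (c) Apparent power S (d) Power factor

Step 1 — Angular frequency: ω = 2π·f = 2π·5290 = 3.324e+04 rad/s.
Step 2 — Component impedances:
  R: Z = R = 2200 Ω
  L: Z = jωL = j·3.324e+04·0.002 = 0 + j66.48 Ω
Step 3 — Series combination: Z_total = R + L = 2200 + j66.48 Ω = 2201∠1.7° Ω.
Step 4 — Source phasor: V = 17.4∠96.2° V = -1.879 + j17.3 V.
Step 5 — Current: I = V / Z = -0.000616 + j0.007881 A = 0.007905∠94.5° A.
Step 6 — Complex power: S = V·I* = 0.1375 + j0.004155 VA.
Step 7 — Real power: P = Re(S) = 0.1375 W.
Step 8 — Reactive power: Q = Im(S) = 0.004155 VAR.
Step 9 — Apparent power: |S| = 0.1376 VA.
Step 10 — Power factor: PF = P/|S| = 0.9995 (lagging).

(a) P = 0.1375 W  (b) Q = 0.004155 VAR  (c) S = 0.1376 VA  (d) PF = 0.9995 (lagging)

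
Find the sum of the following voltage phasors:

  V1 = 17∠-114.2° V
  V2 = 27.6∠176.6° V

Step 1 — Convert each phasor to rectangular form:
  V1 = 17·(cos(-114.2°) + j·sin(-114.2°)) = -6.969 - j15.51 V
  V2 = 27.6·(cos(176.6°) + j·sin(176.6°)) = -27.55 + j1.637 V
Step 2 — Sum components: V_total = -34.52 - j13.87 V.
Step 3 — Convert to polar: |V_total| = 37.2 V, ∠V_total = -158.1°.

V_total = 37.2∠-158.1° V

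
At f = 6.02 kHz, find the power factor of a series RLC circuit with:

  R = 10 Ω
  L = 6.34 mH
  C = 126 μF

Step 1 — Angular frequency: ω = 2π·f = 2π·6020 = 3.782e+04 rad/s.
Step 2 — Component impedances:
  R: Z = R = 10 Ω
  L: Z = jωL = j·3.782e+04·0.00634 = 0 + j239.8 Ω
  C: Z = 1/(jωC) = -j/(ω·C) = 0 - j0.2098 Ω
Step 3 — Series combination: Z_total = R + L + C = 10 + j239.6 Ω = 239.8∠87.6° Ω.
Step 4 — Power factor: PF = cos(φ) = Re(Z)/|Z| = 10/239.8 = 0.0417.
Step 5 — Type: Im(Z) = 239.6 ⇒ lagging (phase φ = 87.6°).

PF = 0.0417 (lagging, φ = 87.6°)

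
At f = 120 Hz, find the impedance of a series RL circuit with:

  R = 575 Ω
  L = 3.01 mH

Step 1 — Angular frequency: ω = 2π·f = 2π·120 = 754 rad/s.
Step 2 — Component impedances:
  R: Z = R = 575 Ω
  L: Z = jωL = j·754·0.00301 = 0 + j2.269 Ω
Step 3 — Series combination: Z_total = R + L = 575 + j2.269 Ω = 575∠0.2° Ω.

Z = 575 + j2.269 Ω = 575∠0.2° Ω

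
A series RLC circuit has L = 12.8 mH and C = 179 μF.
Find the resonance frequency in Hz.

Step 1 — Resonance condition Im(Z)=0 gives ω₀ = 1/√(LC).
Step 2 — ω₀ = 1/√(0.0128·0.000179) = 660.6 rad/s.
Step 3 — f₀ = ω₀/(2π) = 105.1 Hz.

f₀ = 105.1 Hz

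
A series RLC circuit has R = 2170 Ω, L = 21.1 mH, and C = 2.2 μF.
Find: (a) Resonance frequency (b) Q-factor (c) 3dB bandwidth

Step 1 — Resonance: ω₀ = 1/√(LC) = 1/√(0.0211·2.2e-06) = 4641 rad/s.
Step 2 — f₀ = ω₀/(2π) = 738.7 Hz.
Step 3 — Series Q: Q = ω₀L/R = 4641·0.0211/2170 = 0.04513.
Step 4 — Bandwidth: Δω = ω₀/Q = 1.028e+05 rad/s; BW = Δω/(2π) = 1.637e+04 Hz.

(a) f₀ = 738.7 Hz  (b) Q = 0.04513  (c) BW = 1.637e+04 Hz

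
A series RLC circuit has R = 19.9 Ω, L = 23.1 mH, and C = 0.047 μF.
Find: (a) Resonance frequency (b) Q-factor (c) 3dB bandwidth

Step 1 — Resonance: ω₀ = 1/√(LC) = 1/√(0.0231·4.7e-08) = 3.035e+04 rad/s.
Step 2 — f₀ = ω₀/(2π) = 4830 Hz.
Step 3 — Series Q: Q = ω₀L/R = 3.035e+04·0.0231/19.9 = 35.23.
Step 4 — Bandwidth: Δω = ω₀/Q = 861.5 rad/s; BW = Δω/(2π) = 137.1 Hz.

(a) f₀ = 4830 Hz  (b) Q = 35.23  (c) BW = 137.1 Hz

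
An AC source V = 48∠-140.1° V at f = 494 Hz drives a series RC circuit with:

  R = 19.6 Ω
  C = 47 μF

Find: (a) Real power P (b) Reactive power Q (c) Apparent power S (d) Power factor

Step 1 — Angular frequency: ω = 2π·f = 2π·494 = 3104 rad/s.
Step 2 — Component impedances:
  R: Z = R = 19.6 Ω
  C: Z = 1/(jωC) = -j/(ω·C) = 0 - j6.855 Ω
Step 3 — Series combination: Z_total = R + C = 19.6 - j6.855 Ω = 20.76∠-19.3° Ω.
Step 4 — Source phasor: V = 48∠-140.1° V = -36.82 - j30.79 V.
Step 5 — Current: I = V / Z = -1.184 - j1.985 A = 2.312∠-120.8° A.
Step 6 — Complex power: S = V·I* = 104.7 - j36.63 VA.
Step 7 — Real power: P = Re(S) = 104.7 W.
Step 8 — Reactive power: Q = Im(S) = -36.63 VAR.
Step 9 — Apparent power: |S| = 111 VA.
Step 10 — Power factor: PF = P/|S| = 0.9439 (leading).

(a) P = 104.7 W  (b) Q = -36.63 VAR  (c) S = 111 VA  (d) PF = 0.9439 (leading)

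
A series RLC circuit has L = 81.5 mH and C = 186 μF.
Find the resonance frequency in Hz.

Step 1 — Resonance condition Im(Z)=0 gives ω₀ = 1/√(LC).
Step 2 — ω₀ = 1/√(0.0815·0.000186) = 256.8 rad/s.
Step 3 — f₀ = ω₀/(2π) = 40.88 Hz.

f₀ = 40.88 Hz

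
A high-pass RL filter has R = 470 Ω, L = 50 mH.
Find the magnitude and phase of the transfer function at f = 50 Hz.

Step 1 — Angular frequency: ω = 2π·50 = 314.2 rad/s.
Step 2 — Transfer function: H(jω) = jωL/(R + jωL).
Step 3 — Numerator jωL = j·15.71; denominator R + jωL = 470 + j15.71.
Step 4 — H = 0.001116 + j0.03338.
Step 5 — Magnitude: |H| = 0.0334 (-29.5 dB); phase: φ = 88.1°.

|H| = 0.0334 (-29.5 dB), φ = 88.1°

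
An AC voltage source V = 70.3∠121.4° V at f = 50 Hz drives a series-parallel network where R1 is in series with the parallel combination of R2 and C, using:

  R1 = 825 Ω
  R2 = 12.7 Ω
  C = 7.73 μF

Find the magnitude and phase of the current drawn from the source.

Step 1 — Angular frequency: ω = 2π·f = 2π·50 = 314.2 rad/s.
Step 2 — Component impedances:
  R1: Z = R = 825 Ω
  R2: Z = R = 12.7 Ω
  C: Z = 1/(jωC) = -j/(ω·C) = 0 - j411.8 Ω
Step 3 — Parallel branch: R2 || C = 1/(1/R2 + 1/C) = 12.69 - j0.3913 Ω.
Step 4 — Series with R1: Z_total = R1 + (R2 || C) = 837.7 - j0.3913 Ω = 837.7∠-0.0° Ω.
Step 5 — Source phasor: V = 70.3∠121.4° V = -36.63 + j60 V.
Step 6 — Ohm's law: I = V / Z_total = (-36.63 + j60) / (837.7 - j0.3913) = -0.04376 + j0.07161 A.
Step 7 — Convert to polar: |I| = 0.08392 A, ∠I = 121.4°.

I = 0.08392∠121.4° A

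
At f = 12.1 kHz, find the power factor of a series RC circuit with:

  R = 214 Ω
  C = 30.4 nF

Step 1 — Angular frequency: ω = 2π·f = 2π·1.21e+04 = 7.603e+04 rad/s.
Step 2 — Component impedances:
  R: Z = R = 214 Ω
  C: Z = 1/(jωC) = -j/(ω·C) = 0 - j432.7 Ω
Step 3 — Series combination: Z_total = R + C = 214 - j432.7 Ω = 482.7∠-63.7° Ω.
Step 4 — Power factor: PF = cos(φ) = Re(Z)/|Z| = 214/482.7 = 0.4433.
Step 5 — Type: Im(Z) = -432.7 ⇒ leading (phase φ = -63.7°).

PF = 0.4433 (leading, φ = -63.7°)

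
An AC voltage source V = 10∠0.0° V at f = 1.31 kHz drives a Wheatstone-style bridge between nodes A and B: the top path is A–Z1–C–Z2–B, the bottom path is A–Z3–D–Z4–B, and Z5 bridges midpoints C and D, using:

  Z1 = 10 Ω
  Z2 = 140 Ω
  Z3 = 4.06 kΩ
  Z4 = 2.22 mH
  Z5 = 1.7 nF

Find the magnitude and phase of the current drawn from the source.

Step 1 — Angular frequency: ω = 2π·f = 2π·1310 = 8231 rad/s.
Step 2 — Component impedances:
  Z1: Z = R = 10 Ω
  Z2: Z = R = 140 Ω
  Z3: Z = R = 4060 Ω
  Z4: Z = jωL = j·8231·0.00222 = 0 + j18.27 Ω
  Z5: Z = 1/(jωC) = -j/(ω·C) = 0 - j7.147e+04 Ω
Step 3 — Bridge requires nodal analysis (the Z5 bridge couples midpoints C and D, so the two paths cannot be reduced to a simple series/parallel combination). Setting node B to ground and injecting 1 A at node A, the 3-node admittance system at A, C, D solves to V_A = Z_AB = 144.7 - j0.2319 Ω = 144.7∠-0.1° Ω.
Step 4 — Source phasor: V = 10∠0.0° V = 10 V.
Step 5 — Ohm's law: I = V / Z_total = (10) / (144.7 - j0.2319) = 0.06913 + j0.0001108 A.
Step 6 — Convert to polar: |I| = 0.06913 A, ∠I = 0.1°.

I = 0.06913∠0.1° A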